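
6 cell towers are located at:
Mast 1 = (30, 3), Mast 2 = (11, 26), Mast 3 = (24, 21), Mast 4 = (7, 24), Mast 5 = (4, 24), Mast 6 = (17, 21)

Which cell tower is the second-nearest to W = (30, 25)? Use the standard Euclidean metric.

Mast 6

Since √ is increasing, it suffices to compare squared distances:
d²(W, Mast 1) = 0 + 484 = 484
d²(W, Mast 2) = 361 + 1 = 362
d²(W, Mast 3) = 36 + 16 = 52
d²(W, Mast 4) = 529 + 1 = 530
d²(W, Mast 5) = 676 + 1 = 677
d²(W, Mast 6) = 169 + 16 = 185
Sorted ascending: Mast 3, Mast 6, Mast 2, … — the second-nearest is Mast 6.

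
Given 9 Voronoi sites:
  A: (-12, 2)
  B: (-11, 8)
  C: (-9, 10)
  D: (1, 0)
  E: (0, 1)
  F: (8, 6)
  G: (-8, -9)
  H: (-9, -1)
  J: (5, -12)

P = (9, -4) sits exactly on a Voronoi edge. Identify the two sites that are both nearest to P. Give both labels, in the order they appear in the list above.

Squared distances from P to each site:
|PA|² = (9−(-12))² + (-4−2)² = 441 + 36 = 477
|PB|² = (9−(-11))² + (-4−8)² = 400 + 144 = 544
|PC|² = (9−(-9))² + (-4−10)² = 324 + 196 = 520
|PD|² = (9−1)² + (-4−0)² = 64 + 16 = 80
|PE|² = (9−0)² + (-4−1)² = 81 + 25 = 106
|PF|² = (9−8)² + (-4−6)² = 1 + 100 = 101
|PG|² = (9−(-8))² + (-4−(-9))² = 289 + 25 = 314
|PH|² = (9−(-9))² + (-4−(-1))² = 324 + 9 = 333
|PJ|² = (9−5)² + (-4−(-12))² = 16 + 64 = 80
P is equidistant from D and J (both at squared distance 80), and every other site is strictly farther — so P lies on the D–J Voronoi edge.

D and J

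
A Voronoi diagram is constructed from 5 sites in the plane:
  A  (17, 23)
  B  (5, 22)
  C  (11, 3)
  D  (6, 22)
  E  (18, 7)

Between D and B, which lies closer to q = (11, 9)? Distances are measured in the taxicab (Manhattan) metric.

D

d(q,D) = |11−6| + |9−22| = 5 + 13 = 18
d(q,B) = |11−5| + |9−22| = 6 + 13 = 19
18 < 19, so D is closer.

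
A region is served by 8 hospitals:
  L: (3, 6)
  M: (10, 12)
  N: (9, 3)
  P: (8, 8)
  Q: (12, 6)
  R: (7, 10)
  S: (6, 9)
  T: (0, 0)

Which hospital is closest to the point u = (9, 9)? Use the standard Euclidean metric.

Since √ is increasing, it suffices to compare squared distances:
|uL|² = 36 + 9 = 45
|uM|² = 1 + 9 = 10
|uN|² = 0 + 36 = 36
|uP|² = 1 + 1 = 2
|uQ|² = 9 + 9 = 18
|uR|² = 4 + 1 = 5
|uS|² = 9 + 0 = 9
|uT|² = 81 + 81 = 162
P is nearest.

P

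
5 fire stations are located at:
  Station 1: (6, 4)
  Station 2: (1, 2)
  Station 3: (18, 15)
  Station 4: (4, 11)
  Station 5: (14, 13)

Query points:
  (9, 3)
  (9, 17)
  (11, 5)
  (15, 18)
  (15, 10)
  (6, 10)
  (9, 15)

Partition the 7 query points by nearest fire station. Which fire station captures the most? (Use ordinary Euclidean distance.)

(9, 3) — d² to each: Station 1:10, Station 2:65, Station 3:225, Station 4:89, Station 5:125 → nearest is Station 1
(9, 17) — d² to each: Station 1:178, Station 2:289, Station 3:85, Station 4:61, Station 5:41 → nearest is Station 5
(11, 5) — d² to each: Station 1:26, Station 2:109, Station 3:149, Station 4:85, Station 5:73 → nearest is Station 1
(15, 18) — d² to each: Station 1:277, Station 2:452, Station 3:18, Station 4:170, Station 5:26 → nearest is Station 3
(15, 10) — d² to each: Station 1:117, Station 2:260, Station 3:34, Station 4:122, Station 5:10 → nearest is Station 5
(6, 10) — d² to each: Station 1:36, Station 2:89, Station 3:169, Station 4:5, Station 5:73 → nearest is Station 4
(9, 15) — d² to each: Station 1:130, Station 2:233, Station 3:81, Station 4:41, Station 5:29 → nearest is Station 5
Tally — Station 1:2, Station 3:1, Station 4:1, Station 5:3. Station 5 captures the most (3).

Station 5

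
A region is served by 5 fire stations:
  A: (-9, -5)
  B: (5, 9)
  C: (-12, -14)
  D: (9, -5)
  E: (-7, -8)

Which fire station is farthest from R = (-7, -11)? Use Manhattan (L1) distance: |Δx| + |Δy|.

d(R,A) = 2 + 6 = 8
d(R,B) = 12 + 20 = 32
d(R,C) = 5 + 3 = 8
d(R,D) = 16 + 6 = 22
d(R,E) = 0 + 3 = 3
The largest is to B.

B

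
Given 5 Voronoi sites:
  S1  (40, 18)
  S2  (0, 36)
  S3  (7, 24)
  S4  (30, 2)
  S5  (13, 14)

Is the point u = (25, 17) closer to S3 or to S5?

S5

Compare squared distances:
|uS3|² = (25−7)² + (17−24)² = 324 + 49 = 373
|uS5|² = (25−13)² + (17−14)² = 144 + 9 = 153
373 > 153, so S5 is closer.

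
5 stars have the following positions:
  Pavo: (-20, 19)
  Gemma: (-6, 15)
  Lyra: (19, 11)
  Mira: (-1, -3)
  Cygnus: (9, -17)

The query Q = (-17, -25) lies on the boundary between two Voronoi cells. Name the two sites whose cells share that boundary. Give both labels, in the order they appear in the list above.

Mira and Cygnus

Squared distances from Q to each site:
d²(Q, Pavo) = (-17−(-20))² + (-25−19)² = 9 + 1936 = 1945
d²(Q, Gemma) = (-17−(-6))² + (-25−15)² = 121 + 1600 = 1721
d²(Q, Lyra) = (-17−19)² + (-25−11)² = 1296 + 1296 = 2592
d²(Q, Mira) = (-17−(-1))² + (-25−(-3))² = 256 + 484 = 740
d²(Q, Cygnus) = (-17−9)² + (-25−(-17))² = 676 + 64 = 740
Q is equidistant from Mira and Cygnus (both at squared distance 740), and every other site is strictly farther — so Q lies on the Mira–Cygnus Voronoi edge.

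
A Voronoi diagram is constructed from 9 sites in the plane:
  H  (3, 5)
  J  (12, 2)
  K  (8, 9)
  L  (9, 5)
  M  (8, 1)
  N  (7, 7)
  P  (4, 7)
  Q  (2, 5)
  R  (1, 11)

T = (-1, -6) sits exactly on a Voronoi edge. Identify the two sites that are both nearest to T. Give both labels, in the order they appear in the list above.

Squared distances from T to each site:
|TH|² = 16 + 121 = 137
|TJ|² = 169 + 64 = 233
|TK|² = 81 + 225 = 306
|TL|² = 100 + 121 = 221
|TM|² = 81 + 49 = 130
|TN|² = 64 + 169 = 233
|TP|² = 25 + 169 = 194
|TQ|² = 9 + 121 = 130
|TR|² = 4 + 289 = 293
T is equidistant from M and Q (both at squared distance 130), and every other site is strictly farther — so T lies on the M–Q Voronoi edge.

M and Q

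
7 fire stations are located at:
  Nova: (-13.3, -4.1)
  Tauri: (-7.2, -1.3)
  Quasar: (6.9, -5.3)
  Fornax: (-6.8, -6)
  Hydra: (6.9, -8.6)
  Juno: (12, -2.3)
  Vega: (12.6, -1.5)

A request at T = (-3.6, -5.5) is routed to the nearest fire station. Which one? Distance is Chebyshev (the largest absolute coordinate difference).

Fornax

d(T, Nova) = max(9.7, 1.4) = 9.7
d(T, Tauri) = max(3.6, 4.2) = 4.2
d(T, Quasar) = max(10.5, 0.2) = 10.5
d(T, Fornax) = max(3.2, 0.5) = 3.2
d(T, Hydra) = max(10.5, 3.1) = 10.5
d(T, Juno) = max(15.6, 3.2) = 15.6
d(T, Vega) = max(16.2, 4) = 16.2
Minimum is at Fornax.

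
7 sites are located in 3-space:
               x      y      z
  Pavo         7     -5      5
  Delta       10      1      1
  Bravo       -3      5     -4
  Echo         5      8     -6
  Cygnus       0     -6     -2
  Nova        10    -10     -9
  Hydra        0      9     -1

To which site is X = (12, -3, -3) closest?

Delta

Compare squared distances (the ordering matches that of the actual distances):
d²(X, Pavo) = (12−7)² + (-3−(-5))² + (-3−5)² = 25 + 4 + 64 = 93
d²(X, Delta) = (12−10)² + (-3−1)² + (-3−1)² = 4 + 16 + 16 = 36
d²(X, Bravo) = (12−(-3))² + (-3−5)² + (-3−(-4))² = 225 + 64 + 1 = 290
d²(X, Echo) = (12−5)² + (-3−8)² + (-3−(-6))² = 49 + 121 + 9 = 179
d²(X, Cygnus) = (12−0)² + (-3−(-6))² + (-3−(-2))² = 144 + 9 + 1 = 154
d²(X, Nova) = (12−10)² + (-3−(-10))² + (-3−(-9))² = 4 + 49 + 36 = 89
d²(X, Hydra) = (12−0)² + (-3−9)² + (-3−(-1))² = 144 + 144 + 4 = 292
Delta is nearest.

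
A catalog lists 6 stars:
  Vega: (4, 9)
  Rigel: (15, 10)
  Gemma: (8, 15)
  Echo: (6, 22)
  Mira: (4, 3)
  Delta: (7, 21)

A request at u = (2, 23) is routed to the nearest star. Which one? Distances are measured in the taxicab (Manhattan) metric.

d(u, Vega) = |2−4| + |23−9| = 2 + 14 = 16
d(u, Rigel) = |2−15| + |23−10| = 13 + 13 = 26
d(u, Gemma) = |2−8| + |23−15| = 6 + 8 = 14
d(u, Echo) = |2−6| + |23−22| = 4 + 1 = 5
d(u, Mira) = |2−4| + |23−3| = 2 + 20 = 22
d(u, Delta) = |2−7| + |23−21| = 5 + 2 = 7
Echo is nearest.

Echo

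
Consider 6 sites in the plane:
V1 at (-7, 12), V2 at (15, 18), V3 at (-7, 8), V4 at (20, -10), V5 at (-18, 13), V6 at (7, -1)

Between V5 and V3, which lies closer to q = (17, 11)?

V3

Compare squared distances:
|qV5|² = (17−(-18))² + (11−13)² = 1225 + 4 = 1229
|qV3|² = (17−(-7))² + (11−8)² = 576 + 9 = 585
1229 > 585, so V3 is closer.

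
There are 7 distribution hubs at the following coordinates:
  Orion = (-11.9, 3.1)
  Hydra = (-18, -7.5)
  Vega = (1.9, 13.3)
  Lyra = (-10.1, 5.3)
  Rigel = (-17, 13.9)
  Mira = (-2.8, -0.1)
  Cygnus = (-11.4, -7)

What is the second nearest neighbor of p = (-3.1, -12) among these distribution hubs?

Since √ is increasing, it suffices to compare squared distances:
d²(p, Orion) = 77.44 + 228.01 = 305.45
d²(p, Hydra) = 222.01 + 20.25 = 242.26
d²(p, Vega) = 25 + 640.09 = 665.09
d²(p, Lyra) = 49 + 299.29 = 348.29
d²(p, Rigel) = 193.21 + 670.81 = 864.02
d²(p, Mira) = 0.09 + 141.61 = 141.7
d²(p, Cygnus) = 68.89 + 25 = 93.89
Sorted ascending: Cygnus, Mira, Hydra, … — the second-nearest is Mira.

Mira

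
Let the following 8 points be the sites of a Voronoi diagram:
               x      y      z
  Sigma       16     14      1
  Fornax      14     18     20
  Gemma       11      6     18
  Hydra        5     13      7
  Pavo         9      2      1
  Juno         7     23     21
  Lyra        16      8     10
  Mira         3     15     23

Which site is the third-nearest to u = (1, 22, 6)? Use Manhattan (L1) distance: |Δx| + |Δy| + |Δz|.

Mira

d(u, Sigma) = |1−16| + |22−14| + |6−1| = 15 + 8 + 5 = 28
d(u, Fornax) = |1−14| + |22−18| + |6−20| = 13 + 4 + 14 = 31
d(u, Gemma) = |1−11| + |22−6| + |6−18| = 10 + 16 + 12 = 38
d(u, Hydra) = |1−5| + |22−13| + |6−7| = 4 + 9 + 1 = 14
d(u, Pavo) = |1−9| + |22−2| + |6−1| = 8 + 20 + 5 = 33
d(u, Juno) = |1−7| + |22−23| + |6−21| = 6 + 1 + 15 = 22
d(u, Lyra) = |1−16| + |22−8| + |6−10| = 15 + 14 + 4 = 33
d(u, Mira) = |1−3| + |22−15| + |6−23| = 2 + 7 + 17 = 26
Sorted ascending: Hydra, Juno, Mira, Sigma, … — the third-nearest is Mira.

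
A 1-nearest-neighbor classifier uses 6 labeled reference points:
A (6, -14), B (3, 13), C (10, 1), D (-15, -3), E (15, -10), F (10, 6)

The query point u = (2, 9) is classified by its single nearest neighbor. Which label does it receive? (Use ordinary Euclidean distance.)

Squared Euclidean distances:
|uA|² = 16 + 529 = 545
|uB|² = 1 + 16 = 17
|uC|² = 64 + 64 = 128
|uD|² = 289 + 144 = 433
|uE|² = 169 + 361 = 530
|uF|² = 64 + 9 = 73
Minimum is at B.

B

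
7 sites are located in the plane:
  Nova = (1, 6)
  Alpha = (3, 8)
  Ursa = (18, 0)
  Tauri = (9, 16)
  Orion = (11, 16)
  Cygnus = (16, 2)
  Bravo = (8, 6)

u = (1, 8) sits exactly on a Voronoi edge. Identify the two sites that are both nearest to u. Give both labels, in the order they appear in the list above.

Nova and Alpha

Squared distances from u to each site:
d²(u, Nova) = (1−1)² + (8−6)² = 0 + 4 = 4
d²(u, Alpha) = (1−3)² + (8−8)² = 4 + 0 = 4
d²(u, Ursa) = (1−18)² + (8−0)² = 289 + 64 = 353
d²(u, Tauri) = (1−9)² + (8−16)² = 64 + 64 = 128
d²(u, Orion) = (1−11)² + (8−16)² = 100 + 64 = 164
d²(u, Cygnus) = (1−16)² + (8−2)² = 225 + 36 = 261
d²(u, Bravo) = (1−8)² + (8−6)² = 49 + 4 = 53
u is equidistant from Nova and Alpha (both at squared distance 4), and every other site is strictly farther — so u lies on the Nova–Alpha Voronoi edge.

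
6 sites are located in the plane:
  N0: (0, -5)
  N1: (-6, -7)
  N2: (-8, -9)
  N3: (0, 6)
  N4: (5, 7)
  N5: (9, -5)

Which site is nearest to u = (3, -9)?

Squared Euclidean distances:
|uN0|² = (3−0)² + (-9−(-5))² = 9 + 16 = 25
|uN1|² = (3−(-6))² + (-9−(-7))² = 81 + 4 = 85
|uN2|² = (3−(-8))² + (-9−(-9))² = 121 + 0 = 121
|uN3|² = (3−0)² + (-9−6)² = 9 + 225 = 234
|uN4|² = (3−5)² + (-9−7)² = 4 + 256 = 260
|uN5|² = (3−9)² + (-9−(-5))² = 36 + 16 = 52
N0 is nearest.

N0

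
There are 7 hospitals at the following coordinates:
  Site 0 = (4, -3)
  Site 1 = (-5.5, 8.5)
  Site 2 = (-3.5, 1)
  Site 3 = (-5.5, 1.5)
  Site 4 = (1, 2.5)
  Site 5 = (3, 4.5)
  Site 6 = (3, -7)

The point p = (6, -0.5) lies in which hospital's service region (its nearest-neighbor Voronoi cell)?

Compare squared distances (the ordering matches that of the actual distances):
d²(p, Site 0) = (6−4)² + (-0.5−(-3))² = 4 + 6.25 = 10.25
d²(p, Site 1) = (6−(-5.5))² + (-0.5−8.5)² = 132.25 + 81 = 213.25
d²(p, Site 2) = (6−(-3.5))² + (-0.5−1)² = 90.25 + 2.25 = 92.5
d²(p, Site 3) = (6−(-5.5))² + (-0.5−1.5)² = 132.25 + 4 = 136.25
d²(p, Site 4) = (6−1)² + (-0.5−2.5)² = 25 + 9 = 34
d²(p, Site 5) = (6−3)² + (-0.5−4.5)² = 9 + 25 = 34
d²(p, Site 6) = (6−3)² + (-0.5−(-7))² = 9 + 42.25 = 51.25
Site 0 is nearest.

Site 0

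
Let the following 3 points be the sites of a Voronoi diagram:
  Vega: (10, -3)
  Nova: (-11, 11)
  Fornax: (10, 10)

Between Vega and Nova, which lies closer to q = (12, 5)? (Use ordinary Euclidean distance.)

Compare squared distances:
d²(q, Vega) = (12−10)² + (5−(-3))² = 4 + 64 = 68
d²(q, Nova) = (12−(-11))² + (5−11)² = 529 + 36 = 565
68 < 565, so Vega is closer.

Vega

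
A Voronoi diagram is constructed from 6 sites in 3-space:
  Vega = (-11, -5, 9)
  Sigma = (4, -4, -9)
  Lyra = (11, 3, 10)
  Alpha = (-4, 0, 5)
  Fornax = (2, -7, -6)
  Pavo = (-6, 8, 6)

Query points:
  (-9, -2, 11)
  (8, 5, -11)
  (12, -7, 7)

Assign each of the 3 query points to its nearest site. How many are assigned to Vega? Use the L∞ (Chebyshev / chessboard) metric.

1

(-9, -2, 11) — d to each: Vega:3, Sigma:20, Lyra:20, Alpha:6, Fornax:17, Pavo:10 → nearest is Vega
(8, 5, -11) — d to each: Vega:20, Sigma:9, Lyra:21, Alpha:16, Fornax:12, Pavo:17 → nearest is Sigma
(12, -7, 7) — d to each: Vega:23, Sigma:16, Lyra:10, Alpha:16, Fornax:13, Pavo:18 → nearest is Lyra
1 of the 3 points has Vega as nearest.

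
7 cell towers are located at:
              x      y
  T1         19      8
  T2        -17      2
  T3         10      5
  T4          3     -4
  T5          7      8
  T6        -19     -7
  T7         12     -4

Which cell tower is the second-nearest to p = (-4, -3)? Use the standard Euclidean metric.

Since √ is increasing, it suffices to compare squared distances:
|pT1|² = 529 + 121 = 650
|pT2|² = 169 + 25 = 194
|pT3|² = 196 + 64 = 260
|pT4|² = 49 + 1 = 50
|pT5|² = 121 + 121 = 242
|pT6|² = 225 + 16 = 241
|pT7|² = 256 + 1 = 257
Sorted ascending: T4, T2, T6, … — the second-nearest is T2.

T2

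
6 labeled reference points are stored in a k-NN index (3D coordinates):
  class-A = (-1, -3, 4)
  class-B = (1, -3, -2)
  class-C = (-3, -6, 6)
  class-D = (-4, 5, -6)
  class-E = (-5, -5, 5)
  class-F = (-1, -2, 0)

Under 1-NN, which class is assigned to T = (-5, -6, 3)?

Compare squared distances (the ordering matches that of the actual distances):
d²(T, class-A) = (-5−(-1))² + (-6−(-3))² + (3−4)² = 16 + 9 + 1 = 26
d²(T, class-B) = (-5−1)² + (-6−(-3))² + (3−(-2))² = 36 + 9 + 25 = 70
d²(T, class-C) = (-5−(-3))² + (-6−(-6))² + (3−6)² = 4 + 0 + 9 = 13
d²(T, class-D) = (-5−(-4))² + (-6−5)² + (3−(-6))² = 1 + 121 + 81 = 203
d²(T, class-E) = (-5−(-5))² + (-6−(-5))² + (3−5)² = 0 + 1 + 4 = 5
d²(T, class-F) = (-5−(-1))² + (-6−(-2))² + (3−0)² = 16 + 16 + 9 = 41
class-E is nearest.

class-E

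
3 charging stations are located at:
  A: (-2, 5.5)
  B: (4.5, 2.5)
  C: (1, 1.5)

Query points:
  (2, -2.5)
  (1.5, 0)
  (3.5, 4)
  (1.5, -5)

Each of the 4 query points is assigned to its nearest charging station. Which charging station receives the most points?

(2, -2.5) — d² to each: A:80, B:31.25, C:17 → nearest is C
(1.5, 0) — d² to each: A:42.5, B:15.25, C:2.5 → nearest is C
(3.5, 4) — d² to each: A:32.5, B:3.25, C:12.5 → nearest is B
(1.5, -5) — d² to each: A:122.5, B:65.25, C:42.5 → nearest is C
Tally — B:1, C:3. C captures the most (3).

C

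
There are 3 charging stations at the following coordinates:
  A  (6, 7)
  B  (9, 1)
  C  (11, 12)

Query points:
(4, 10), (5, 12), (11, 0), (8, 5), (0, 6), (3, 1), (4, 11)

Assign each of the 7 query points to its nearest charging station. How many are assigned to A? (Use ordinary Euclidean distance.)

(4, 10) — d² to each: A:13, B:106, C:53 → nearest is A
(5, 12) — d² to each: A:26, B:137, C:36 → nearest is A
(11, 0) — d² to each: A:74, B:5, C:144 → nearest is B
(8, 5) — d² to each: A:8, B:17, C:58 → nearest is A
(0, 6) — d² to each: A:37, B:106, C:157 → nearest is A
(3, 1) — d² to each: A:45, B:36, C:185 → nearest is B
(4, 11) — d² to each: A:20, B:125, C:50 → nearest is A
5 of the 7 points have A as nearest.

5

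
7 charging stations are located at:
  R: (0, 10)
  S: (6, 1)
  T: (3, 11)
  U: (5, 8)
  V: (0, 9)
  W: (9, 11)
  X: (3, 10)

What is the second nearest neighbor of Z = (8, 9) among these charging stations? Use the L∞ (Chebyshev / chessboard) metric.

d(Z,R) = max(8, 1) = 8
d(Z,S) = max(2, 8) = 8
d(Z,T) = max(5, 2) = 5
d(Z,U) = max(3, 1) = 3
d(Z,V) = max(8, 0) = 8
d(Z,W) = max(1, 2) = 2
d(Z,X) = max(5, 1) = 5
Sorted ascending: W, U, T, … — the second-nearest is U.

U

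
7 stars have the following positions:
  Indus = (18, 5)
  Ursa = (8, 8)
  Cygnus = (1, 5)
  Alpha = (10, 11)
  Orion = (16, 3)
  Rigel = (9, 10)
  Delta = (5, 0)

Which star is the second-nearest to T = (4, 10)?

Rigel

Squared Euclidean distances:
d²(T, Indus) = 196 + 25 = 221
d²(T, Ursa) = 16 + 4 = 20
d²(T, Cygnus) = 9 + 25 = 34
d²(T, Alpha) = 36 + 1 = 37
d²(T, Orion) = 144 + 49 = 193
d²(T, Rigel) = 25 + 0 = 25
d²(T, Delta) = 1 + 100 = 101
Sorted ascending: Ursa, Rigel, Cygnus, … — the second-nearest is Rigel.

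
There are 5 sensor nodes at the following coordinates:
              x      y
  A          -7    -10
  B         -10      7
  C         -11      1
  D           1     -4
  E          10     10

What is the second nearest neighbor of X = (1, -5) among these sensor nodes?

A

Since √ is increasing, it suffices to compare squared distances:
|XA|² = (1−(-7))² + (-5−(-10))² = 64 + 25 = 89
|XB|² = (1−(-10))² + (-5−7)² = 121 + 144 = 265
|XC|² = (1−(-11))² + (-5−1)² = 144 + 36 = 180
|XD|² = (1−1)² + (-5−(-4))² = 0 + 1 = 1
|XE|² = (1−10)² + (-5−10)² = 81 + 225 = 306
Sorted ascending: D, A, C, … — the second-nearest is A.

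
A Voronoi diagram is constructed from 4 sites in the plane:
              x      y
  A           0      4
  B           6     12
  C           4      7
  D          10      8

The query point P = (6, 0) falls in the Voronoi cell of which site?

A

Compare squared distances (the ordering matches that of the actual distances):
|PA|² = (6−0)² + (0−4)² = 36 + 16 = 52
|PB|² = (6−6)² + (0−12)² = 0 + 144 = 144
|PC|² = (6−4)² + (0−7)² = 4 + 49 = 53
|PD|² = (6−10)² + (0−8)² = 16 + 64 = 80
The smallest is to A, so P lies in the Voronoi region of A.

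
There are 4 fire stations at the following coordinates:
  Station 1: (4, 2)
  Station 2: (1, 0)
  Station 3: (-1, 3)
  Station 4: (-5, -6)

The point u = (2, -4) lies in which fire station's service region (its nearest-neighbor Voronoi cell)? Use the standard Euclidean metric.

Compare squared distances (the ordering matches that of the actual distances):
d²(u, Station 1) = (2−4)² + (-4−2)² = 4 + 36 = 40
d²(u, Station 2) = (2−1)² + (-4−0)² = 1 + 16 = 17
d²(u, Station 3) = (2−(-1))² + (-4−3)² = 9 + 49 = 58
d²(u, Station 4) = (2−(-5))² + (-4−(-6))² = 49 + 4 = 53
The smallest is to Station 2, so u lies in the Voronoi region of Station 2.

Station 2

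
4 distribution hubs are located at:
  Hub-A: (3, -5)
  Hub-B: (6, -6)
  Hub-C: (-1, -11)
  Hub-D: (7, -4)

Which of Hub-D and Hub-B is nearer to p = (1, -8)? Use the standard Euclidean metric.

Compare squared distances:
d²(p, Hub-D) = (1−7)² + (-8−(-4))² = 36 + 16 = 52
d²(p, Hub-B) = (1−6)² + (-8−(-6))² = 25 + 4 = 29
52 > 29, so Hub-B is closer.

Hub-B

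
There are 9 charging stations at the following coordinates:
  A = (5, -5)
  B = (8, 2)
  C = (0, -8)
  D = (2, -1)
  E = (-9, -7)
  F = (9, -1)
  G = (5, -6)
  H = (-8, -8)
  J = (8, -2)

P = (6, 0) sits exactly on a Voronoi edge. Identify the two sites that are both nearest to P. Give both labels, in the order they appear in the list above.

B and J

Squared distances from P to each site:
|PA|² = 1 + 25 = 26
|PB|² = 4 + 4 = 8
|PC|² = 36 + 64 = 100
|PD|² = 16 + 1 = 17
|PE|² = 225 + 49 = 274
|PF|² = 9 + 1 = 10
|PG|² = 1 + 36 = 37
|PH|² = 196 + 64 = 260
|PJ|² = 4 + 4 = 8
P is equidistant from B and J (both at squared distance 8), and every other site is strictly farther — so P lies on the B–J Voronoi edge.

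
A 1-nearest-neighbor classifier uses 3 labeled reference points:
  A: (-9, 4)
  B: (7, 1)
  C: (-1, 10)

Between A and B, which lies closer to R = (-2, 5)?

A

Compare squared distances:
|RA|² = (-2−(-9))² + (5−4)² = 49 + 1 = 50
|RB|² = (-2−7)² + (5−1)² = 81 + 16 = 97
50 < 97, so A is closer.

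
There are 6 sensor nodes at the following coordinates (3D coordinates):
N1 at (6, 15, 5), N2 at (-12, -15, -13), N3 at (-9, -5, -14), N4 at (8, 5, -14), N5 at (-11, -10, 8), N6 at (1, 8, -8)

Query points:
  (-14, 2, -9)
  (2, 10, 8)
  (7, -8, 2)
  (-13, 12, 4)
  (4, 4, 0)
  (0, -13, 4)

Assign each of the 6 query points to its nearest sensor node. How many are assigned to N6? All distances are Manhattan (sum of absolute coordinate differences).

1

(-14, 2, -9) — d to each: N1:47, N2:23, N3:17, N4:30, N5:32, N6:22 → nearest is N3
(2, 10, 8) — d to each: N1:12, N2:60, N3:48, N4:33, N5:33, N6:19 → nearest is N1
(7, -8, 2) — d to each: N1:27, N2:41, N3:35, N4:30, N5:26, N6:32 → nearest is N5
(-13, 12, 4) — d to each: N1:23, N2:45, N3:39, N4:46, N5:28, N6:30 → nearest is N1
(4, 4, 0) — d to each: N1:18, N2:48, N3:36, N4:19, N5:37, N6:15 → nearest is N6
(0, -13, 4) — d to each: N1:35, N2:31, N3:35, N4:44, N5:18, N6:34 → nearest is N5
1 of the 6 points has N6 as nearest.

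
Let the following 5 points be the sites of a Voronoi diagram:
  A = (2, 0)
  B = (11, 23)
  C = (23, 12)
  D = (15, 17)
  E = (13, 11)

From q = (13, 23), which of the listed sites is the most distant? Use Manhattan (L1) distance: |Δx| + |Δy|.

d(q,A) = |13−2| + |23−0| = 11 + 23 = 34
d(q,B) = |13−11| + |23−23| = 2 + 0 = 2
d(q,C) = |13−23| + |23−12| = 10 + 11 = 21
d(q,D) = |13−15| + |23−17| = 2 + 6 = 8
d(q,E) = |13−13| + |23−11| = 0 + 12 = 12
The largest is to A.

A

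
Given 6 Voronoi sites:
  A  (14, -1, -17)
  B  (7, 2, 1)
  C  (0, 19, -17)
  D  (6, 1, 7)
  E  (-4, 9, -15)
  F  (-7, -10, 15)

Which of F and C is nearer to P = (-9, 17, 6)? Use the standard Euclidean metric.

C

Compare squared distances:
|PF|² = (-9−(-7))² + (17−(-10))² + (6−15)² = 4 + 729 + 81 = 814
|PC|² = (-9−0)² + (17−19)² + (6−(-17))² = 81 + 4 + 529 = 614
814 > 614, so C is closer.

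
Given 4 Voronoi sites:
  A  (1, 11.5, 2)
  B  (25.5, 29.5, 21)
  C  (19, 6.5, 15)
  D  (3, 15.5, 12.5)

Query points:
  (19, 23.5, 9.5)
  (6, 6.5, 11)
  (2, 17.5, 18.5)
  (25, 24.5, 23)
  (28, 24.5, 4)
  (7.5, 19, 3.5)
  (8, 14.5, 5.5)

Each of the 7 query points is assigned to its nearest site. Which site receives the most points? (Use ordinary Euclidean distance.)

(19, 23.5, 9.5) — d² to each: A:524.25, B:210.5, C:319.25, D:329 → nearest is B
(6, 6.5, 11) — d² to each: A:131, B:1009.25, C:185, D:92.25 → nearest is D
(2, 17.5, 18.5) — d² to each: A:309.25, B:702.5, C:422.25, D:41 → nearest is D
(25, 24.5, 23) — d² to each: A:1186, B:29.25, C:424, D:675.25 → nearest is B
(28, 24.5, 4) — d² to each: A:902, B:320.25, C:526, D:778.25 → nearest is B
(7.5, 19, 3.5) — d² to each: A:100.75, B:740.5, C:420.75, D:113.5 → nearest is A
(8, 14.5, 5.5) — d² to each: A:70.25, B:771.5, C:275.25, D:75 → nearest is A
Tally — A:2, B:3, D:2. B captures the most (3).

B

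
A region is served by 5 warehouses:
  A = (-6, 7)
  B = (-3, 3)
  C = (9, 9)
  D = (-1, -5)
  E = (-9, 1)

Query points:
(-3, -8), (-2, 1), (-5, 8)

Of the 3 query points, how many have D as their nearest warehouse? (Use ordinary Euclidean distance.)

(-3, -8) — d² to each: A:234, B:121, C:433, D:13, E:117 → nearest is D
(-2, 1) — d² to each: A:52, B:5, C:185, D:37, E:49 → nearest is B
(-5, 8) — d² to each: A:2, B:29, C:197, D:185, E:65 → nearest is A
1 of the 3 points has D as nearest.

1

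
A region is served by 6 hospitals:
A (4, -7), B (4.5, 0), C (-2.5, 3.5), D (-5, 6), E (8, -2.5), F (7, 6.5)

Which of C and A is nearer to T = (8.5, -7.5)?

Compare squared distances:
|TC|² = (8.5−(-2.5))² + (-7.5−3.5)² = 121 + 121 = 242
|TA|² = (8.5−4)² + (-7.5−(-7))² = 20.25 + 0.25 = 20.5
242 > 20.5, so A is closer.

A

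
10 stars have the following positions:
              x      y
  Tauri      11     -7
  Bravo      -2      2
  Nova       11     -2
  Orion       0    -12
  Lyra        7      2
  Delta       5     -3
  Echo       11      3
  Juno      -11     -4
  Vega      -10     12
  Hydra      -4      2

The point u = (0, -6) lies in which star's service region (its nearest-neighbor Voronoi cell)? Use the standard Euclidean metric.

Since √ is increasing, it suffices to compare squared distances:
d²(u, Tauri) = (0−11)² + (-6−(-7))² = 121 + 1 = 122
d²(u, Bravo) = (0−(-2))² + (-6−2)² = 4 + 64 = 68
d²(u, Nova) = (0−11)² + (-6−(-2))² = 121 + 16 = 137
d²(u, Orion) = (0−0)² + (-6−(-12))² = 0 + 36 = 36
d²(u, Lyra) = (0−7)² + (-6−2)² = 49 + 64 = 113
d²(u, Delta) = (0−5)² + (-6−(-3))² = 25 + 9 = 34
d²(u, Echo) = (0−11)² + (-6−3)² = 121 + 81 = 202
d²(u, Juno) = (0−(-11))² + (-6−(-4))² = 121 + 4 = 125
d²(u, Vega) = (0−(-10))² + (-6−12)² = 100 + 324 = 424
d²(u, Hydra) = (0−(-4))² + (-6−2)² = 16 + 64 = 80
Minimum is at Delta.

Delta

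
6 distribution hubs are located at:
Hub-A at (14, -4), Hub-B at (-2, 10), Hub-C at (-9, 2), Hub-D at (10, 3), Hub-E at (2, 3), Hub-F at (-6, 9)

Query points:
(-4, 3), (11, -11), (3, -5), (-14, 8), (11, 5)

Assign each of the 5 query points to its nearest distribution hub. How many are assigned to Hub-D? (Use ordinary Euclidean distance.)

1

(-4, 3) — d² to each: Hub-A:373, Hub-B:53, Hub-C:26, Hub-D:196, Hub-E:36, Hub-F:40 → nearest is Hub-C
(11, -11) — d² to each: Hub-A:58, Hub-B:610, Hub-C:569, Hub-D:197, Hub-E:277, Hub-F:689 → nearest is Hub-A
(3, -5) — d² to each: Hub-A:122, Hub-B:250, Hub-C:193, Hub-D:113, Hub-E:65, Hub-F:277 → nearest is Hub-E
(-14, 8) — d² to each: Hub-A:928, Hub-B:148, Hub-C:61, Hub-D:601, Hub-E:281, Hub-F:65 → nearest is Hub-C
(11, 5) — d² to each: Hub-A:90, Hub-B:194, Hub-C:409, Hub-D:5, Hub-E:85, Hub-F:305 → nearest is Hub-D
1 of the 5 points has Hub-D as nearest.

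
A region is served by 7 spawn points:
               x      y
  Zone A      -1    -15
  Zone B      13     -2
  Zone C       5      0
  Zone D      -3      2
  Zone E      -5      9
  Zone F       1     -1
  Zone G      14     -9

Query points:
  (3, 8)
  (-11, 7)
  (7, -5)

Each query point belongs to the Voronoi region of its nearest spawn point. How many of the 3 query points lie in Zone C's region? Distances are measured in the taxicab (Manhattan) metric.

(3, 8) — d to each: Zone A:27, Zone B:20, Zone C:10, Zone D:12, Zone E:9, Zone F:11, Zone G:28 → nearest is Zone E
(-11, 7) — d to each: Zone A:32, Zone B:33, Zone C:23, Zone D:13, Zone E:8, Zone F:20, Zone G:41 → nearest is Zone E
(7, -5) — d to each: Zone A:18, Zone B:9, Zone C:7, Zone D:17, Zone E:26, Zone F:10, Zone G:11 → nearest is Zone C
1 of the 3 points has Zone C as nearest.

1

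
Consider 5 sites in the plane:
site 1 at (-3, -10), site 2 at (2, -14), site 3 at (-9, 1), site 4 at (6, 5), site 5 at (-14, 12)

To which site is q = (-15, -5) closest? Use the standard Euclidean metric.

site 3

Compare squared distances (the ordering matches that of the actual distances):
d²(q, site 1) = (-15−(-3))² + (-5−(-10))² = 144 + 25 = 169
d²(q, site 2) = (-15−2)² + (-5−(-14))² = 289 + 81 = 370
d²(q, site 3) = (-15−(-9))² + (-5−1)² = 36 + 36 = 72
d²(q, site 4) = (-15−6)² + (-5−5)² = 441 + 100 = 541
d²(q, site 5) = (-15−(-14))² + (-5−12)² = 1 + 289 = 290
Minimum is at site 3.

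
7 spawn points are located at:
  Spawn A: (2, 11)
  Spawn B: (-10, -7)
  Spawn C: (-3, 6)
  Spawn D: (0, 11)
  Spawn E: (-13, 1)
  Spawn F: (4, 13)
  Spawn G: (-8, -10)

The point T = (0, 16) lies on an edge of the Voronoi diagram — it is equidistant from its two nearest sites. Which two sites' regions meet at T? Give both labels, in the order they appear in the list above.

Squared distances from T to each site:
d²(T, Spawn A) = (0−2)² + (16−11)² = 4 + 25 = 29
d²(T, Spawn B) = (0−(-10))² + (16−(-7))² = 100 + 529 = 629
d²(T, Spawn C) = (0−(-3))² + (16−6)² = 9 + 100 = 109
d²(T, Spawn D) = (0−0)² + (16−11)² = 0 + 25 = 25
d²(T, Spawn E) = (0−(-13))² + (16−1)² = 169 + 225 = 394
d²(T, Spawn F) = (0−4)² + (16−13)² = 16 + 9 = 25
d²(T, Spawn G) = (0−(-8))² + (16−(-10))² = 64 + 676 = 740
T is equidistant from Spawn D and Spawn F (both at squared distance 25), and every other site is strictly farther — so T lies on the Spawn D–Spawn F Voronoi edge.

Spawn D and Spawn F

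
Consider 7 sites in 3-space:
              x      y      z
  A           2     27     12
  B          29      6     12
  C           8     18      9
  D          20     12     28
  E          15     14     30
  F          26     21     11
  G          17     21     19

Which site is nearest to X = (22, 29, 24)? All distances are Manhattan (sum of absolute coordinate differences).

d(X,A) = |22−2| + |29−27| + |24−12| = 20 + 2 + 12 = 34
d(X,B) = |22−29| + |29−6| + |24−12| = 7 + 23 + 12 = 42
d(X,C) = |22−8| + |29−18| + |24−9| = 14 + 11 + 15 = 40
d(X,D) = |22−20| + |29−12| + |24−28| = 2 + 17 + 4 = 23
d(X,E) = |22−15| + |29−14| + |24−30| = 7 + 15 + 6 = 28
d(X,F) = |22−26| + |29−21| + |24−11| = 4 + 8 + 13 = 25
d(X,G) = |22−17| + |29−21| + |24−19| = 5 + 8 + 5 = 18
The smallest is to G, so X lies in the Voronoi region of G.

G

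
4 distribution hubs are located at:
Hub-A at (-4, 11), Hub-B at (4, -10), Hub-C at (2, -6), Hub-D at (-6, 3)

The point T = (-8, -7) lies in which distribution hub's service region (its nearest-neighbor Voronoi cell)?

Hub-C

Since √ is increasing, it suffices to compare squared distances:
d²(T, Hub-A) = (-8−(-4))² + (-7−11)² = 16 + 324 = 340
d²(T, Hub-B) = (-8−4)² + (-7−(-10))² = 144 + 9 = 153
d²(T, Hub-C) = (-8−2)² + (-7−(-6))² = 100 + 1 = 101
d²(T, Hub-D) = (-8−(-6))² + (-7−3)² = 4 + 100 = 104
Minimum is at Hub-C.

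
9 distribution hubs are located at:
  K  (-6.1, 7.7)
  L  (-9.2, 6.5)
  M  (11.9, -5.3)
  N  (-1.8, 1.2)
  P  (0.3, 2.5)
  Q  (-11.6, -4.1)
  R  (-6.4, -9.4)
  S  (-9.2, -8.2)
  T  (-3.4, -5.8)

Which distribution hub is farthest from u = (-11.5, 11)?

Squared Euclidean distances:
|uK|² = (-11.5−(-6.1))² + (11−7.7)² = 29.16 + 10.89 = 40.05
|uL|² = (-11.5−(-9.2))² + (11−6.5)² = 5.29 + 20.25 = 25.54
|uM|² = (-11.5−11.9)² + (11−(-5.3))² = 547.56 + 265.69 = 813.25
|uN|² = (-11.5−(-1.8))² + (11−1.2)² = 94.09 + 96.04 = 190.13
|uP|² = (-11.5−0.3)² + (11−2.5)² = 139.24 + 72.25 = 211.49
|uQ|² = (-11.5−(-11.6))² + (11−(-4.1))² = 0.01 + 228.01 = 228.02
|uR|² = (-11.5−(-6.4))² + (11−(-9.4))² = 26.01 + 416.16 = 442.17
|uS|² = (-11.5−(-9.2))² + (11−(-8.2))² = 5.29 + 368.64 = 373.93
|uT|² = (-11.5−(-3.4))² + (11−(-5.8))² = 65.61 + 282.24 = 347.85
The largest is to M.

M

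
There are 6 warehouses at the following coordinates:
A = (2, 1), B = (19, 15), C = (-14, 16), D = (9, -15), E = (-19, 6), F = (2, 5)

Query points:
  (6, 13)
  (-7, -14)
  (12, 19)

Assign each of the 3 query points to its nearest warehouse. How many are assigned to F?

(6, 13) — d² to each: A:160, B:173, C:409, D:793, E:674, F:80 → nearest is F
(-7, -14) — d² to each: A:306, B:1517, C:949, D:257, E:544, F:442 → nearest is D
(12, 19) — d² to each: A:424, B:65, C:685, D:1165, E:1130, F:296 → nearest is B
1 of the 3 points has F as nearest.

1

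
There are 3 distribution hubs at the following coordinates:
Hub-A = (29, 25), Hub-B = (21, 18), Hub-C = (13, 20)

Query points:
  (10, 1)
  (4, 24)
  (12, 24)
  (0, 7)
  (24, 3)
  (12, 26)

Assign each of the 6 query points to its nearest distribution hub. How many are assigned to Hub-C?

5

(10, 1) — d² to each: Hub-A:937, Hub-B:410, Hub-C:370 → nearest is Hub-C
(4, 24) — d² to each: Hub-A:626, Hub-B:325, Hub-C:97 → nearest is Hub-C
(12, 24) — d² to each: Hub-A:290, Hub-B:117, Hub-C:17 → nearest is Hub-C
(0, 7) — d² to each: Hub-A:1165, Hub-B:562, Hub-C:338 → nearest is Hub-C
(24, 3) — d² to each: Hub-A:509, Hub-B:234, Hub-C:410 → nearest is Hub-B
(12, 26) — d² to each: Hub-A:290, Hub-B:145, Hub-C:37 → nearest is Hub-C
5 of the 6 points have Hub-C as nearest.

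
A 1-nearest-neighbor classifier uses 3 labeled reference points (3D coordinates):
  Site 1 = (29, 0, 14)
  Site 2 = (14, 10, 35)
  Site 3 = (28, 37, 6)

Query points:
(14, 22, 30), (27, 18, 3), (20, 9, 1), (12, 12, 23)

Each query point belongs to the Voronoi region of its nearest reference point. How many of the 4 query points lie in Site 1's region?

(14, 22, 30) — d² to each: Site 1:965, Site 2:169, Site 3:997 → nearest is Site 2
(27, 18, 3) — d² to each: Site 1:449, Site 2:1257, Site 3:371 → nearest is Site 3
(20, 9, 1) — d² to each: Site 1:331, Site 2:1193, Site 3:873 → nearest is Site 1
(12, 12, 23) — d² to each: Site 1:514, Site 2:152, Site 3:1170 → nearest is Site 2
1 of the 4 points has Site 1 as nearest.

1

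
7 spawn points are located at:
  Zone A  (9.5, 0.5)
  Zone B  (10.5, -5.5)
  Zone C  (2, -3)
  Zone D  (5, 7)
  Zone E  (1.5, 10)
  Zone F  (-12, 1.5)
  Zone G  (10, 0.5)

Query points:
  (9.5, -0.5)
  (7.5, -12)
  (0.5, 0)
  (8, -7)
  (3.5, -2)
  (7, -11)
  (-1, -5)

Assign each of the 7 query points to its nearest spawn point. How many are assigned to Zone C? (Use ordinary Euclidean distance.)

(9.5, -0.5) — d² to each: Zone A:1, Zone B:26, Zone C:62.5, Zone D:76.5, Zone E:174.25, Zone F:466.25, Zone G:1.25 → nearest is Zone A
(7.5, -12) — d² to each: Zone A:160.25, Zone B:51.25, Zone C:111.25, Zone D:367.25, Zone E:520, Zone F:562.5, Zone G:162.5 → nearest is Zone B
(0.5, 0) — d² to each: Zone A:81.25, Zone B:130.25, Zone C:11.25, Zone D:69.25, Zone E:101, Zone F:158.5, Zone G:90.5 → nearest is Zone C
(8, -7) — d² to each: Zone A:58.5, Zone B:8.5, Zone C:52, Zone D:205, Zone E:331.25, Zone F:472.25, Zone G:60.25 → nearest is Zone B
(3.5, -2) — d² to each: Zone A:42.25, Zone B:61.25, Zone C:3.25, Zone D:83.25, Zone E:148, Zone F:252.5, Zone G:48.5 → nearest is Zone C
(7, -11) — d² to each: Zone A:138.5, Zone B:42.5, Zone C:89, Zone D:328, Zone E:471.25, Zone F:517.25, Zone G:141.25 → nearest is Zone B
(-1, -5) — d² to each: Zone A:140.5, Zone B:132.5, Zone C:13, Zone D:180, Zone E:231.25, Zone F:163.25, Zone G:151.25 → nearest is Zone C
3 of the 7 points have Zone C as nearest.

3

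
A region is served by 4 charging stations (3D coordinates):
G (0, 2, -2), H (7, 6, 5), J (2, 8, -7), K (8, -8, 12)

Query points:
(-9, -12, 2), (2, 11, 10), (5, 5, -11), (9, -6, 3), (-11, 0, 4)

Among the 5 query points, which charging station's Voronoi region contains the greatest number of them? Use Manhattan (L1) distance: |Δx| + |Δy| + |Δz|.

G

(-9, -12, 2) — d to each: G:27, H:37, J:40, K:31 → nearest is G
(2, 11, 10) — d to each: G:23, H:15, J:20, K:27 → nearest is H
(5, 5, -11) — d to each: G:17, H:19, J:10, K:39 → nearest is J
(9, -6, 3) — d to each: G:22, H:16, J:31, K:12 → nearest is K
(-11, 0, 4) — d to each: G:19, H:25, J:32, K:35 → nearest is G
Tally — G:2, H:1, J:1, K:1. G captures the most (2).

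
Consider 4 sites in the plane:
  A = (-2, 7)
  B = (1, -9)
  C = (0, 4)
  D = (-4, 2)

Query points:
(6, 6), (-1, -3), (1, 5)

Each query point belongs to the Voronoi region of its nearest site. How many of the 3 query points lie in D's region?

1

(6, 6) — d² to each: A:65, B:250, C:40, D:116 → nearest is C
(-1, -3) — d² to each: A:101, B:40, C:50, D:34 → nearest is D
(1, 5) — d² to each: A:13, B:196, C:2, D:34 → nearest is C
1 of the 3 points has D as nearest.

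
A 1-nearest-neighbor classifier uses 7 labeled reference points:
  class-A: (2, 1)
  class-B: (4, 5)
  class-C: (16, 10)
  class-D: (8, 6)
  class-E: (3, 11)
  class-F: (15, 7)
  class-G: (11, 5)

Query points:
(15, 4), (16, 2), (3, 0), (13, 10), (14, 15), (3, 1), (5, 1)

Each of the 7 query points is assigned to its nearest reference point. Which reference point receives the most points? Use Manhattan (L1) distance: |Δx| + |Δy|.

class-A

(15, 4) — d to each: class-A:16, class-B:12, class-C:7, class-D:9, class-E:19, class-F:3, class-G:5 → nearest is class-F
(16, 2) — d to each: class-A:15, class-B:15, class-C:8, class-D:12, class-E:22, class-F:6, class-G:8 → nearest is class-F
(3, 0) — d to each: class-A:2, class-B:6, class-C:23, class-D:11, class-E:11, class-F:19, class-G:13 → nearest is class-A
(13, 10) — d to each: class-A:20, class-B:14, class-C:3, class-D:9, class-E:11, class-F:5, class-G:7 → nearest is class-C
(14, 15) — d to each: class-A:26, class-B:20, class-C:7, class-D:15, class-E:15, class-F:9, class-G:13 → nearest is class-C
(3, 1) — d to each: class-A:1, class-B:5, class-C:22, class-D:10, class-E:10, class-F:18, class-G:12 → nearest is class-A
(5, 1) — d to each: class-A:3, class-B:5, class-C:20, class-D:8, class-E:12, class-F:16, class-G:10 → nearest is class-A
Tally — class-A:3, class-C:2, class-F:2. class-A captures the most (3).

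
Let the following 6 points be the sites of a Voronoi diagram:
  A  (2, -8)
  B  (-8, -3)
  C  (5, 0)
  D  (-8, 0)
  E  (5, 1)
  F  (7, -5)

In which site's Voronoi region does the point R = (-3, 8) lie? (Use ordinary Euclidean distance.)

Since √ is increasing, it suffices to compare squared distances:
|RA|² = (-3−2)² + (8−(-8))² = 25 + 256 = 281
|RB|² = (-3−(-8))² + (8−(-3))² = 25 + 121 = 146
|RC|² = (-3−5)² + (8−0)² = 64 + 64 = 128
|RD|² = (-3−(-8))² + (8−0)² = 25 + 64 = 89
|RE|² = (-3−5)² + (8−1)² = 64 + 49 = 113
|RF|² = (-3−7)² + (8−(-5))² = 100 + 169 = 269
Minimum is at D.

D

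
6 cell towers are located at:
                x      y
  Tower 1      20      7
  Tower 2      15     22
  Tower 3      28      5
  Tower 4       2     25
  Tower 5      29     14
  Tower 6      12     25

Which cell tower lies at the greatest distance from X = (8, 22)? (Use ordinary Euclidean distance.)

Tower 3

Squared Euclidean distances:
d²(X, Tower 1) = 144 + 225 = 369
d²(X, Tower 2) = 49 + 0 = 49
d²(X, Tower 3) = 400 + 289 = 689
d²(X, Tower 4) = 36 + 9 = 45
d²(X, Tower 5) = 441 + 64 = 505
d²(X, Tower 6) = 16 + 9 = 25
The largest is to Tower 3.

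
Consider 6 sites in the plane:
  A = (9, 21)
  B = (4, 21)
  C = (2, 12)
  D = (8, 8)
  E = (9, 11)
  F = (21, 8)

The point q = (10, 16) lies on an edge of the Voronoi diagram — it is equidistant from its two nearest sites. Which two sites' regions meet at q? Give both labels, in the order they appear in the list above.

Squared distances from q to each site:
|qA|² = (10−9)² + (16−21)² = 1 + 25 = 26
|qB|² = (10−4)² + (16−21)² = 36 + 25 = 61
|qC|² = (10−2)² + (16−12)² = 64 + 16 = 80
|qD|² = (10−8)² + (16−8)² = 4 + 64 = 68
|qE|² = (10−9)² + (16−11)² = 1 + 25 = 26
|qF|² = (10−21)² + (16−8)² = 121 + 64 = 185
q is equidistant from A and E (both at squared distance 26), and every other site is strictly farther — so q lies on the A–E Voronoi edge.

A and E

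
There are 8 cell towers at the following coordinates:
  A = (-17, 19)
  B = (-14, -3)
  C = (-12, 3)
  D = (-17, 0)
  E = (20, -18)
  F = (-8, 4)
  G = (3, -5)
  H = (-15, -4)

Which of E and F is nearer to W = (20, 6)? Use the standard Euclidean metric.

E

Compare squared distances:
|WE|² = (20−20)² + (6−(-18))² = 0 + 576 = 576
|WF|² = (20−(-8))² + (6−4)² = 784 + 4 = 788
576 < 788, so E is closer.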